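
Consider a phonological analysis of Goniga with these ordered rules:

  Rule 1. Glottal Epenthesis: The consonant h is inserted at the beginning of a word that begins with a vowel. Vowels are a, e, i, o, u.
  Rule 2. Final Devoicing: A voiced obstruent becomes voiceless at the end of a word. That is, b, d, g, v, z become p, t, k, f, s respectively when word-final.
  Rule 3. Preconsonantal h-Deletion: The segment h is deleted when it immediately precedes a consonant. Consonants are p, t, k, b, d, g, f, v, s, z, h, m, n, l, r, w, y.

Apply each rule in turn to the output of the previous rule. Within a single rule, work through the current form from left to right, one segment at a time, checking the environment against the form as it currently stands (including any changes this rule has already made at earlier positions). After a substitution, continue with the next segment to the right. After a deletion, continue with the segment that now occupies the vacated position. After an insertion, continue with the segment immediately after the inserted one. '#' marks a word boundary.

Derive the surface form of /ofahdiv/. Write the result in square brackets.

[hofadif]

Rule 1 Glottal Epenthesis: [ofahdiv] → [hofahdiv]
Rule 2 Final Devoicing: [hofahdiv] → [hofahdif]
Rule 3 Preconsonantal h-Deletion: [hofahdif] → [hofadif]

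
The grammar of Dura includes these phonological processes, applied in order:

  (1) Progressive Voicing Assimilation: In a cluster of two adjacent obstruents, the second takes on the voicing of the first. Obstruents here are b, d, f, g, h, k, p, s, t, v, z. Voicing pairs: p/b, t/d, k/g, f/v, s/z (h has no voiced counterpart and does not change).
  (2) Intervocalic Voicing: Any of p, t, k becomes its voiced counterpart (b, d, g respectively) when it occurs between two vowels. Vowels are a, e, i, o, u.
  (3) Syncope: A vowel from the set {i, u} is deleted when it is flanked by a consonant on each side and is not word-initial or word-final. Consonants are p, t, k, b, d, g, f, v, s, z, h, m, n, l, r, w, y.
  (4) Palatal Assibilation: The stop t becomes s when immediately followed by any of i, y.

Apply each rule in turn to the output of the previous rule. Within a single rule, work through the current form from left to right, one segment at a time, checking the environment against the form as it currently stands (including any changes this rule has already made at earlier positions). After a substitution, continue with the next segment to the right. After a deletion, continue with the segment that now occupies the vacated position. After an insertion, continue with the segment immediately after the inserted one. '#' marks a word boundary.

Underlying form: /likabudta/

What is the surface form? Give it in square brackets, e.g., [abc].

(1) Progressive Voicing Assimilation: [likabudta] → [likabudda]
(2) Intervocalic Voicing: [likabudda] → [ligabudda]
(3) Syncope: [ligabudda] → [lgabdda]
(4) Palatal Assibilation: no change — [lgabdda]

[lgabdda]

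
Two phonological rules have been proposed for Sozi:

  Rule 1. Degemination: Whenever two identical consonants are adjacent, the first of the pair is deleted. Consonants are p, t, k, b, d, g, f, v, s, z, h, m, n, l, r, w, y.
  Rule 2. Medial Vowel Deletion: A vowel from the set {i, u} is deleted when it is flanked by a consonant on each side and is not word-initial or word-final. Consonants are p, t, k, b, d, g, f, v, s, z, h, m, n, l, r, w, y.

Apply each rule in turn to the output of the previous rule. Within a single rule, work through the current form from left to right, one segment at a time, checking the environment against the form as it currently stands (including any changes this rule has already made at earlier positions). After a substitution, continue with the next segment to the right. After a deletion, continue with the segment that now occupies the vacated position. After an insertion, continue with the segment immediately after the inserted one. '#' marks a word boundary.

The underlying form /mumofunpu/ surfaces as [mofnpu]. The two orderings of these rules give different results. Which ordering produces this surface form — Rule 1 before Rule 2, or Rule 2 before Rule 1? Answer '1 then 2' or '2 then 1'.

Order 1 then 2:
  1 Degemination: no change — [mumofunpu]
  2 Medial Vowel Deletion: [mumofunpu] → [mmofnpu]
  result: [mmofnpu]
Order 2 then 1:
  2 Medial Vowel Deletion: [mumofunpu] → [mmofnpu]
  1 Degemination: [mmofnpu] → [mofnpu]
  result: [mofnpu]

2 then 1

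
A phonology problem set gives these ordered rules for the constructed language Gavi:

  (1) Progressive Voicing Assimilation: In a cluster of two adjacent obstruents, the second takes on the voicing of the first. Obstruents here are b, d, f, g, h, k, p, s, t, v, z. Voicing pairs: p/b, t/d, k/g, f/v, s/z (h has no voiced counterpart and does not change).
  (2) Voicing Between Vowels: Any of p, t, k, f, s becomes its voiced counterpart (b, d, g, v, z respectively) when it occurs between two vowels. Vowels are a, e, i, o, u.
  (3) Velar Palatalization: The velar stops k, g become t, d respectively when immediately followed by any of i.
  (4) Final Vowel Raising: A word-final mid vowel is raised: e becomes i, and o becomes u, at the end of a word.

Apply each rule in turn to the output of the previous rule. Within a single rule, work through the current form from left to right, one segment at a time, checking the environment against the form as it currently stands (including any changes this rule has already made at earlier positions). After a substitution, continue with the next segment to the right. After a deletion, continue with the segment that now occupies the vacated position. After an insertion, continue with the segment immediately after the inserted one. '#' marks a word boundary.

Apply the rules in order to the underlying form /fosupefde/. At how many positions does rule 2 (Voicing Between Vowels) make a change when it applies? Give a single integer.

2

(1) Progressive Voicing Assimilation: [fosupefde] → [fosupefte]
(2) Voicing Between Vowels: [fosupefte] → [fozubefte]
(3) Velar Palatalization: no change — [fozubefte]
(4) Final Vowel Raising: [fozubefte] → [fozubefti]
Rule 2 changed 2 position(s).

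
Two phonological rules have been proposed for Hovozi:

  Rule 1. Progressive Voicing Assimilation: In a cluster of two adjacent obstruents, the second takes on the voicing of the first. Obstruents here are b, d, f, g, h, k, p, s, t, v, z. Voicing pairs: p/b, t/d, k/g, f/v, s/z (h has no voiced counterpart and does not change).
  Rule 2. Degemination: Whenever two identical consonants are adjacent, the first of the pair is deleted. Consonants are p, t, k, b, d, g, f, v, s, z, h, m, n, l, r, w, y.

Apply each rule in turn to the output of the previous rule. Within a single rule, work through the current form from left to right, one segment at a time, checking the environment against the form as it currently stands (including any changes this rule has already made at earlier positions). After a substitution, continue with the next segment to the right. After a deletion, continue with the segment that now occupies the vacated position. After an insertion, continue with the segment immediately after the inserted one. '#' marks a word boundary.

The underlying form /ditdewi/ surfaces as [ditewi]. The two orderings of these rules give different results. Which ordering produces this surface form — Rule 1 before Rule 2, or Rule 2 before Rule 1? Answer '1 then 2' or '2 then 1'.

Order 1 then 2:
  1 Progressive Voicing Assimilation: [ditdewi] → [dittewi]
  2 Degemination: [dittewi] → [ditewi]
  result: [ditewi]
Order 2 then 1:
  2 Degemination: no change — [ditdewi]
  1 Progressive Voicing Assimilation: [ditdewi] → [dittewi]
  result: [dittewi]

1 then 2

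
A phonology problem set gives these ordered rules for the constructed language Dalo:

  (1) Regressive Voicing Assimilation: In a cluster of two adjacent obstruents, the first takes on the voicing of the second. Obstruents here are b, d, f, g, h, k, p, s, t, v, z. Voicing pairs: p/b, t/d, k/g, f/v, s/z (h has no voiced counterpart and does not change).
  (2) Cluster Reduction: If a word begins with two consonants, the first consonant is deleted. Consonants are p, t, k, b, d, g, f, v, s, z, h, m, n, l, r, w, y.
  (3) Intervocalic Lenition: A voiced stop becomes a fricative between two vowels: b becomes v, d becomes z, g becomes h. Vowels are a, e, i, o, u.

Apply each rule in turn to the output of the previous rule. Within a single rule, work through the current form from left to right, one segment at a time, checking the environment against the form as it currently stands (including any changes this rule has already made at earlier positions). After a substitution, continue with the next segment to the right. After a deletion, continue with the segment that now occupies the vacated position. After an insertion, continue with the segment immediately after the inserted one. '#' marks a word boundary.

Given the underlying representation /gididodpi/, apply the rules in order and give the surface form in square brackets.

[gizizotpi]

(1) Regressive Voicing Assimilation: [gididodpi] → [gididotpi]
(2) Cluster Reduction: no change — [gididotpi]
(3) Intervocalic Lenition: [gididotpi] → [gizizotpi]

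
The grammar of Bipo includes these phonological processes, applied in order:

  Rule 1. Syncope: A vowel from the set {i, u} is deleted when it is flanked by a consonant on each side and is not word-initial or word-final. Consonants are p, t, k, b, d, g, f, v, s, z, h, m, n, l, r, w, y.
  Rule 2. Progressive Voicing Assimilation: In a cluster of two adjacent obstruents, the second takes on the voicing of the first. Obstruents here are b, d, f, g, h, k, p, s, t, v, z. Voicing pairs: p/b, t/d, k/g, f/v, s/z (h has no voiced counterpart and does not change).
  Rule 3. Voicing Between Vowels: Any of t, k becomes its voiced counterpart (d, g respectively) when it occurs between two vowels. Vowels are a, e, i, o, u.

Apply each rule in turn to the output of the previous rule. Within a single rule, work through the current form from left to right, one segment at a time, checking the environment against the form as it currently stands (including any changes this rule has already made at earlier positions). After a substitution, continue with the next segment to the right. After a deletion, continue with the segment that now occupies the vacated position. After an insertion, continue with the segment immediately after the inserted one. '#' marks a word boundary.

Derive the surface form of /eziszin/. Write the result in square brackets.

Rule 1 Syncope: [eziszin] → [ezszn]
Rule 2 Progressive Voicing Assimilation: [ezszn] → [ezzzn]
Rule 3 Voicing Between Vowels: no change — [ezzzn]

[ezzzn]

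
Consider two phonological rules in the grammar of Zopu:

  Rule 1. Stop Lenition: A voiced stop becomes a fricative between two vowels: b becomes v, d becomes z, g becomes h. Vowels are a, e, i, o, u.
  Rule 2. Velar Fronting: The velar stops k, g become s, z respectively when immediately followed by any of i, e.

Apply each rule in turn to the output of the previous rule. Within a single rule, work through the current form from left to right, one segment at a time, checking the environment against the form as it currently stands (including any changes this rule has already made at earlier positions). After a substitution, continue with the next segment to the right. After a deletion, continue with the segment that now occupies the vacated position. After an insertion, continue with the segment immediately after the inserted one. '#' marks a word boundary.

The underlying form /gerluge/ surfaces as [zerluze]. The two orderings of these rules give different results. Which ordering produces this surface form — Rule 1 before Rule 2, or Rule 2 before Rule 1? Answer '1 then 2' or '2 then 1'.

Order 1 then 2:
  1 Stop Lenition: [gerluge] → [gerluhe]
  2 Velar Fronting: [gerluhe] → [zerluhe]
  result: [zerluhe]
Order 2 then 1:
  2 Velar Fronting: [gerluge] → [zerluze]
  1 Stop Lenition: no change — [zerluze]
  result: [zerluze]

2 then 1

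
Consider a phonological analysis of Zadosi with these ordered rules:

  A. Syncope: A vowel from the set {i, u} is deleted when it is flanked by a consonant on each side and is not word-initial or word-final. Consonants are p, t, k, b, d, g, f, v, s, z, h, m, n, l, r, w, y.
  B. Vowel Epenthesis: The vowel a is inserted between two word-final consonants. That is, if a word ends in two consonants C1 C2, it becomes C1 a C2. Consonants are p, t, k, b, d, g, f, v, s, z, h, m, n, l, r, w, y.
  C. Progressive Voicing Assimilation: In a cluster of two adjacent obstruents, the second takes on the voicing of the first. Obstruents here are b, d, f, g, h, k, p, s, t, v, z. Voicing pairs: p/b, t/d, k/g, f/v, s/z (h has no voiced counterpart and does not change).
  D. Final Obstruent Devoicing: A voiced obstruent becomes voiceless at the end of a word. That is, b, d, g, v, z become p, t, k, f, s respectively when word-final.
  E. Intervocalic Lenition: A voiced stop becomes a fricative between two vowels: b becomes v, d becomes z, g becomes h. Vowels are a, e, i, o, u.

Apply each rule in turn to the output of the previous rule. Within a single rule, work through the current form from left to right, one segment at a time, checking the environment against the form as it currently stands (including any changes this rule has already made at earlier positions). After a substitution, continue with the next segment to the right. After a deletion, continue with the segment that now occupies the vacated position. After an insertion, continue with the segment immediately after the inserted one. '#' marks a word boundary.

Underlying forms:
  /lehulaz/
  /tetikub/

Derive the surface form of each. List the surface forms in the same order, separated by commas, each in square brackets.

/lehulaz/:
  A Syncope: [lehulaz] → [lehlaz]
  B Vowel Epenthesis: no change — [lehlaz]
  C Progressive Voicing Assimilation: no change — [lehlaz]
  D Final Obstruent Devoicing: [lehlaz] → [lehlas]
  E Intervocalic Lenition: no change — [lehlas]
/tetikub/:
  A Syncope: [tetikub] → [tetkb]
  B Vowel Epenthesis: [tetkb] → [tetkab]
  C Progressive Voicing Assimilation: no change — [tetkab]
  D Final Obstruent Devoicing: [tetkab] → [tetkap]
  E Intervocalic Lenition: no change — [tetkap]

[lehlas], [tetkap]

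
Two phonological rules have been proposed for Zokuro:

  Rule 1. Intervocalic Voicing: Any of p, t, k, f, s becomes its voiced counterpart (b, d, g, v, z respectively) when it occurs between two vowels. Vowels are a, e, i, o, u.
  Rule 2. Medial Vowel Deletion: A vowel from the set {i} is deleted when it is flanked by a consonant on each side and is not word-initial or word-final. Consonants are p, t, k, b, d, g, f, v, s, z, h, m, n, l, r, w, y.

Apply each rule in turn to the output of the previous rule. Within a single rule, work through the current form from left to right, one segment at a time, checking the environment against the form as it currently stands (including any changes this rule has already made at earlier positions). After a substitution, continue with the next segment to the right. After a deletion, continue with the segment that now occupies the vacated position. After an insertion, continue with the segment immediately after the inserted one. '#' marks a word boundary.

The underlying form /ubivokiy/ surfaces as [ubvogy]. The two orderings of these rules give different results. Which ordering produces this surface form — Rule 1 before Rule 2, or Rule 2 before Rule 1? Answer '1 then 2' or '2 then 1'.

Order 1 then 2:
  1 Intervocalic Voicing: [ubivokiy] → [ubivogiy]
  2 Medial Vowel Deletion: [ubivogiy] → [ubvogy]
  result: [ubvogy]
Order 2 then 1:
  2 Medial Vowel Deletion: [ubivokiy] → [ubvoky]
  1 Intervocalic Voicing: no change — [ubvoky]
  result: [ubvoky]

1 then 2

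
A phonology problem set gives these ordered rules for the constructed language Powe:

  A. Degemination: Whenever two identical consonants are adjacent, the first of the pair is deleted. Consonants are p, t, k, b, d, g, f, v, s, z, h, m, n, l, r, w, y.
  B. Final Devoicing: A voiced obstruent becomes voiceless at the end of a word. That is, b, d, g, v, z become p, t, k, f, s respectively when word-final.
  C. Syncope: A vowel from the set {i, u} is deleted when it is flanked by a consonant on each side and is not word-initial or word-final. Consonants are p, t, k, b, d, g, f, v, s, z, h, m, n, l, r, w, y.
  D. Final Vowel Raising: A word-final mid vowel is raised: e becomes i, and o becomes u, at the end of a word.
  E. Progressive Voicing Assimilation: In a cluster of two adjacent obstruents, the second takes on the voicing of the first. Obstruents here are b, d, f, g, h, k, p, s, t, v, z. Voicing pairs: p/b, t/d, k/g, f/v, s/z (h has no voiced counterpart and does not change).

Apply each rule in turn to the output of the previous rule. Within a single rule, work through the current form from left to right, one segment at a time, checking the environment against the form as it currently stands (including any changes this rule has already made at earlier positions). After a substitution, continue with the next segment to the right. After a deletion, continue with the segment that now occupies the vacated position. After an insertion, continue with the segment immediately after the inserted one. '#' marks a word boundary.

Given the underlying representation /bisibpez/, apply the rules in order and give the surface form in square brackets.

[bzbbes]

A Degemination: no change — [bisibpez]
B Final Devoicing: [bisibpez] → [bisibpes]
C Syncope: [bisibpes] → [bsbpes]
D Final Vowel Raising: no change — [bsbpes]
E Progressive Voicing Assimilation: [bsbpes] → [bzbbes]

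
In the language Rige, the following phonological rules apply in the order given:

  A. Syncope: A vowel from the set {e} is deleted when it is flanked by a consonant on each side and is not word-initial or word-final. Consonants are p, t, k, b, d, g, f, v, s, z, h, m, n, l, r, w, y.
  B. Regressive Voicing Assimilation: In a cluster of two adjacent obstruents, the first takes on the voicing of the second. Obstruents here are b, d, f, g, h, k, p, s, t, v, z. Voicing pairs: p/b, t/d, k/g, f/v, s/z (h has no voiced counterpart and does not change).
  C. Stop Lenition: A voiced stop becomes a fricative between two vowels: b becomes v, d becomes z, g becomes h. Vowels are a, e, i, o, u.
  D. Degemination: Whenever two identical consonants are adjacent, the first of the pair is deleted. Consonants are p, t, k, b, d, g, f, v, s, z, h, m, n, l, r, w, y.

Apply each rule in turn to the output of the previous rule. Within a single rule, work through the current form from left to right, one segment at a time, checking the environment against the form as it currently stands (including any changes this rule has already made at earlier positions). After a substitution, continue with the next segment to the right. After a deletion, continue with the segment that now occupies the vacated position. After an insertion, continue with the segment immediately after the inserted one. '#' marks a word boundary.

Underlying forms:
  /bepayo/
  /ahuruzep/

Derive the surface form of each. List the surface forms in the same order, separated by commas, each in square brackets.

/bepayo/:
  A Syncope: [bepayo] → [bpayo]
  B Regressive Voicing Assimilation: [bpayo] → [ppayo]
  C Stop Lenition: no change — [ppayo]
  D Degemination: [ppayo] → [payo]
/ahuruzep/:
  A Syncope: [ahuruzep] → [ahuruzp]
  B Regressive Voicing Assimilation: [ahuruzp] → [ahurusp]
  C Stop Lenition: no change — [ahurusp]
  D Degemination: no change — [ahurusp]

[payo], [ahurusp]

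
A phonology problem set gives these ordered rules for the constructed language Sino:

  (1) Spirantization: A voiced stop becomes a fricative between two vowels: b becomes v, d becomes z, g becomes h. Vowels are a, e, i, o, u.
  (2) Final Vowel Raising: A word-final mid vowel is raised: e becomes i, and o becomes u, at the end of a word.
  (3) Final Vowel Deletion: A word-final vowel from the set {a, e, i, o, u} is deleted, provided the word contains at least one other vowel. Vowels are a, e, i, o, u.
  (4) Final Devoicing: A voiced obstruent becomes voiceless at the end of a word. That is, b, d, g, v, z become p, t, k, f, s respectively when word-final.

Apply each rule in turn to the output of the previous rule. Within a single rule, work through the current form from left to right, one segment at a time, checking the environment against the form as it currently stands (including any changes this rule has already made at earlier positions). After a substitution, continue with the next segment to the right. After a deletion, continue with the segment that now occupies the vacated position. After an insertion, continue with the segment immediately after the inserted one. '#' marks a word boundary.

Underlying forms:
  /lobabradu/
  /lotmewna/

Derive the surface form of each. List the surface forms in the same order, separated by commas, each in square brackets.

/lobabradu/:
  (1) Spirantization: [lobabradu] → [lovabrazu]
  (2) Final Vowel Raising: no change — [lovabrazu]
  (3) Final Vowel Deletion: [lovabrazu] → [lovabraz]
  (4) Final Devoicing: [lovabraz] → [lovabras]
/lotmewna/:
  (1) Spirantization: no change — [lotmewna]
  (2) Final Vowel Raising: no change — [lotmewna]
  (3) Final Vowel Deletion: [lotmewna] → [lotmewn]
  (4) Final Devoicing: no change — [lotmewn]

[lovabras], [lotmewn]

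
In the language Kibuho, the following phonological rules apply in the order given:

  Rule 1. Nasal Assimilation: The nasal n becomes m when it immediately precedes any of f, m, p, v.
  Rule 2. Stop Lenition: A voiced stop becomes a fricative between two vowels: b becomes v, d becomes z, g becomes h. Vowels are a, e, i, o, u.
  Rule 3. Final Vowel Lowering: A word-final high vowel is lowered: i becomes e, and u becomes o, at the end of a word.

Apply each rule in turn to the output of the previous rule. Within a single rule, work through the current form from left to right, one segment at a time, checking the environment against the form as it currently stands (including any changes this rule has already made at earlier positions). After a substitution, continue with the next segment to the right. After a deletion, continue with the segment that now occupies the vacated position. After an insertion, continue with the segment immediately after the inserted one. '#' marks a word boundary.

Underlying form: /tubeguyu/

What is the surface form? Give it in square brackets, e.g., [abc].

[tuvehuyo]

Rule 1 Nasal Assimilation: no change — [tubeguyu]
Rule 2 Stop Lenition: [tubeguyu] → [tuvehuyu]
Rule 3 Final Vowel Lowering: [tuvehuyu] → [tuvehuyo]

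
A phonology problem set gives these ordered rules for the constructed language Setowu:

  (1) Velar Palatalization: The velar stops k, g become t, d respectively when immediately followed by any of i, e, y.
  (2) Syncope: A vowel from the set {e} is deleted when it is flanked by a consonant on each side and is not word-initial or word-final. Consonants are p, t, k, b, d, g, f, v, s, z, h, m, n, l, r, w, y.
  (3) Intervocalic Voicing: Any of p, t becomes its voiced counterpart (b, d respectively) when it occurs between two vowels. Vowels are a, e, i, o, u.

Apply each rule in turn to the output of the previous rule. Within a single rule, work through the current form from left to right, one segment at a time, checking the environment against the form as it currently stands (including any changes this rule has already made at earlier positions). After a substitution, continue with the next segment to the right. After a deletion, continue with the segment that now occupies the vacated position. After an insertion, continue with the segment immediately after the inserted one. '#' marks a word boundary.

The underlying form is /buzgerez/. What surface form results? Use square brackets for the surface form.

(1) Velar Palatalization: [buzgerez] → [buzderez]
(2) Syncope: [buzderez] → [buzdrz]
(3) Intervocalic Voicing: no change — [buzdrz]

[buzdrz]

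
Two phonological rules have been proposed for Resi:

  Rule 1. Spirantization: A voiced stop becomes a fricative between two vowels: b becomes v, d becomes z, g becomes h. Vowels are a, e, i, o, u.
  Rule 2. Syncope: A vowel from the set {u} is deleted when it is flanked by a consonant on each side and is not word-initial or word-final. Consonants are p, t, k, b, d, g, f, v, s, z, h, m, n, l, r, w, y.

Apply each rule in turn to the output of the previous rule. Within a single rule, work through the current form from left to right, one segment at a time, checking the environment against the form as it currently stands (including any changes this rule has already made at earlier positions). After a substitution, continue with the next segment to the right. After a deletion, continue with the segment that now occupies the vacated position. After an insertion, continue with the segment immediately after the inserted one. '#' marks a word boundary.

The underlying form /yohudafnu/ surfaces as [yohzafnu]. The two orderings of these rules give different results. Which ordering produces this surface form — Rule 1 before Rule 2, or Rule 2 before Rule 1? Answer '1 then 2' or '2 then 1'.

Order 1 then 2:
  1 Spirantization: [yohudafnu] → [yohuzafnu]
  2 Syncope: [yohuzafnu] → [yohzafnu]
  result: [yohzafnu]
Order 2 then 1:
  2 Syncope: [yohudafnu] → [yohdafnu]
  1 Spirantization: no change — [yohdafnu]
  result: [yohdafnu]

1 then 2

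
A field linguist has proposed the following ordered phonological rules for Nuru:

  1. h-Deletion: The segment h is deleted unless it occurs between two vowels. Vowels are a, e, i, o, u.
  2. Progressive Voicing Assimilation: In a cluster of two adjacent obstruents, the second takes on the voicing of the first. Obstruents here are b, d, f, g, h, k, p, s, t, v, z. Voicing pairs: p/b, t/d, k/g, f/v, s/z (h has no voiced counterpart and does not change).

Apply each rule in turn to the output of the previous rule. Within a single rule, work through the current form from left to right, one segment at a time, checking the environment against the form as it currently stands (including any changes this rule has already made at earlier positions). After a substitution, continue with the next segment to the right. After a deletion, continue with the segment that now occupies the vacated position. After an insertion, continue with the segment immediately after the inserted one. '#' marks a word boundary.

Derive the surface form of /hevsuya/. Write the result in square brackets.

[evzuya]

1 h-Deletion: [hevsuya] → [evsuya]
2 Progressive Voicing Assimilation: [evsuya] → [evzuya]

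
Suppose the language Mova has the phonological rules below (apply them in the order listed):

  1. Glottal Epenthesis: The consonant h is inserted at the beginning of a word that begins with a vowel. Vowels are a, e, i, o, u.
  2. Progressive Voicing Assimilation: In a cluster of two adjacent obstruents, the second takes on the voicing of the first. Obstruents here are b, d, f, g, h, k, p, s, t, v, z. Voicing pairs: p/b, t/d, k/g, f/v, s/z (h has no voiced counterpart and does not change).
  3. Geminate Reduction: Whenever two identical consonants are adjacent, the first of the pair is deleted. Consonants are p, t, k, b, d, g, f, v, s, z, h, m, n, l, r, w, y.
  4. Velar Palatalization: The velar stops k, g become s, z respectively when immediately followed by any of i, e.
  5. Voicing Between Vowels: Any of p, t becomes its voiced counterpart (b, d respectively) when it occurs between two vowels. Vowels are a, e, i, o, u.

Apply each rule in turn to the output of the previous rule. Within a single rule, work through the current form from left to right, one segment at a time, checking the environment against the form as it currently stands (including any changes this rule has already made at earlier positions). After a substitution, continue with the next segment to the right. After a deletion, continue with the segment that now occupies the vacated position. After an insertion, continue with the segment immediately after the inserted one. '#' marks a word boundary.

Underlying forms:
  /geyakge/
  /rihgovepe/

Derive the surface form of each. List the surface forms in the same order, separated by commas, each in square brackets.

/geyakge/:
  1 Glottal Epenthesis: no change — [geyakge]
  2 Progressive Voicing Assimilation: [geyakge] → [geyakke]
  3 Geminate Reduction: [geyakke] → [geyake]
  4 Velar Palatalization: [geyake] → [zeyase]
  5 Voicing Between Vowels: no change — [zeyase]
/rihgovepe/:
  1 Glottal Epenthesis: no change — [rihgovepe]
  2 Progressive Voicing Assimilation: [rihgovepe] → [rihkovepe]
  3 Geminate Reduction: no change — [rihkovepe]
  4 Velar Palatalization: no change — [rihkovepe]
  5 Voicing Between Vowels: [rihkovepe] → [rihkovebe]

[zeyase], [rihkovebe]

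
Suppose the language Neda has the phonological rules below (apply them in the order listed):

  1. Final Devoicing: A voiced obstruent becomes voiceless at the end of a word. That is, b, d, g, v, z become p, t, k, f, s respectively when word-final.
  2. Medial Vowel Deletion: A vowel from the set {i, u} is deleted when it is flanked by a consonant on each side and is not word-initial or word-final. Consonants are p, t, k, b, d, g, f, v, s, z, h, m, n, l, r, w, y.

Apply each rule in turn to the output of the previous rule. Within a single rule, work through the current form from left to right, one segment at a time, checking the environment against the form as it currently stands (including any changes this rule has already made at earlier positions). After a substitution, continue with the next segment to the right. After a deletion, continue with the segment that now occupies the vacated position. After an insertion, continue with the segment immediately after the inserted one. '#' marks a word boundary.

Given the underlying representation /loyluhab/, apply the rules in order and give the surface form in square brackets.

1 Final Devoicing: [loyluhab] → [loyluhap]
2 Medial Vowel Deletion: [loyluhap] → [loylhap]

[loylhap]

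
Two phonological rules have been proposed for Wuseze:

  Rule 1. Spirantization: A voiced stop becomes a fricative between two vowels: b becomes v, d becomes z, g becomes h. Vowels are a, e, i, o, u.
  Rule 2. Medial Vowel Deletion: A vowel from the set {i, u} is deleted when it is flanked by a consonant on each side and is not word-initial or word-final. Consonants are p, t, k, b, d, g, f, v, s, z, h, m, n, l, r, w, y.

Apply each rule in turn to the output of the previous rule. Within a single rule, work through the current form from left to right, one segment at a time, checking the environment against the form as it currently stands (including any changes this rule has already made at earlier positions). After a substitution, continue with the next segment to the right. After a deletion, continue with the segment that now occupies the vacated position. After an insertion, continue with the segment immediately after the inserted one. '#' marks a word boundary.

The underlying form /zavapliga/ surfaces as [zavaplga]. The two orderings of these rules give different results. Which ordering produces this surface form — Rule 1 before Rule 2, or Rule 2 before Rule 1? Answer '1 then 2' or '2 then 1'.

Order 1 then 2:
  1 Spirantization: [zavapliga] → [zavapliha]
  2 Medial Vowel Deletion: [zavapliha] → [zavaplha]
  result: [zavaplha]
Order 2 then 1:
  2 Medial Vowel Deletion: [zavapliga] → [zavaplga]
  1 Spirantization: no change — [zavaplga]
  result: [zavaplga]

2 then 1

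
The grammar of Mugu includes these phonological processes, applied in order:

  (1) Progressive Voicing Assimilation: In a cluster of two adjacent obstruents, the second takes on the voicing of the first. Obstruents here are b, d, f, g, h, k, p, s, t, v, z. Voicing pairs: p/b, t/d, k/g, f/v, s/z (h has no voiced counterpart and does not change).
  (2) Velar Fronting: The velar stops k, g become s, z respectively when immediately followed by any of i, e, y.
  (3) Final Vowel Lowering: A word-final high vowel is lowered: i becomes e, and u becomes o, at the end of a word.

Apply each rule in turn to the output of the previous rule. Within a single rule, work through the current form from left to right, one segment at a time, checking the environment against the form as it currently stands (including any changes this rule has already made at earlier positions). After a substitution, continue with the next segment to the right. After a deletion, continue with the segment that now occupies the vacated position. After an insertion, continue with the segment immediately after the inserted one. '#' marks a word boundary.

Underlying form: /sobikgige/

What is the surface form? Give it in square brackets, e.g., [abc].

[sobiksize]

(1) Progressive Voicing Assimilation: [sobikgige] → [sobikkige]
(2) Velar Fronting: [sobikkige] → [sobiksize]
(3) Final Vowel Lowering: no change — [sobiksize]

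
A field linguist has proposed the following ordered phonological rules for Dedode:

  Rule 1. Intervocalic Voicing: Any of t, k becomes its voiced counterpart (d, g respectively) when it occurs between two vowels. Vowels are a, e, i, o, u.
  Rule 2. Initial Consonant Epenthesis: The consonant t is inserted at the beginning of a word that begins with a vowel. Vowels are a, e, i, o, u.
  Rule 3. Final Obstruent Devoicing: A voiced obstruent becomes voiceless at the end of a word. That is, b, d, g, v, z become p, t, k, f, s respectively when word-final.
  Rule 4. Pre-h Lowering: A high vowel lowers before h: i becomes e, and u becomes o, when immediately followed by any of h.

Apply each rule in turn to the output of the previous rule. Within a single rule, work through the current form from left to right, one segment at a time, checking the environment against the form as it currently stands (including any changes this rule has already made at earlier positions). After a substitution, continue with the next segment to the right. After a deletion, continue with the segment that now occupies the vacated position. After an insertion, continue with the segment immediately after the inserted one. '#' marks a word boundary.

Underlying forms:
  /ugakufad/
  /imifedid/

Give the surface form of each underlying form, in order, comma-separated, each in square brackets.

/ugakufad/:
  Rule 1 Intervocalic Voicing: [ugakufad] → [ugagufad]
  Rule 2 Initial Consonant Epenthesis: [ugagufad] → [tugagufad]
  Rule 3 Final Obstruent Devoicing: [tugagufad] → [tugagufat]
  Rule 4 Pre-h Lowering: no change — [tugagufat]
/imifedid/:
  Rule 1 Intervocalic Voicing: no change — [imifedid]
  Rule 2 Initial Consonant Epenthesis: [imifedid] → [timifedid]
  Rule 3 Final Obstruent Devoicing: [timifedid] → [timifedit]
  Rule 4 Pre-h Lowering: no change — [timifedit]

[tugagufat], [timifedit]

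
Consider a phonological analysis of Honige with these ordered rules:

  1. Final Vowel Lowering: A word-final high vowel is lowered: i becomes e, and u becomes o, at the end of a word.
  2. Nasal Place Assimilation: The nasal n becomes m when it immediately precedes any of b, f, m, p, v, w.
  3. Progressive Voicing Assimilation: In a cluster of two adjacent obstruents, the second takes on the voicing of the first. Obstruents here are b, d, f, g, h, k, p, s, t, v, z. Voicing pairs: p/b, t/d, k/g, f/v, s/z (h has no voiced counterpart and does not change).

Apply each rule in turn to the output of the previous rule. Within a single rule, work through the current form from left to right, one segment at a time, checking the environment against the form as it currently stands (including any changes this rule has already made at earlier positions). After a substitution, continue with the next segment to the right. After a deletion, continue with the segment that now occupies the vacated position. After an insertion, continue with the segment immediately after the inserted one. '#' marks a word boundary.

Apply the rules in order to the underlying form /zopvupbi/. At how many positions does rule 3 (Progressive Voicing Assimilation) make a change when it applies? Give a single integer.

1 Final Vowel Lowering: [zopvupbi] → [zopvupbe]
2 Nasal Place Assimilation: no change — [zopvupbe]
3 Progressive Voicing Assimilation: [zopvupbe] → [zopfuppe]
Rule 3 changed 2 position(s).

2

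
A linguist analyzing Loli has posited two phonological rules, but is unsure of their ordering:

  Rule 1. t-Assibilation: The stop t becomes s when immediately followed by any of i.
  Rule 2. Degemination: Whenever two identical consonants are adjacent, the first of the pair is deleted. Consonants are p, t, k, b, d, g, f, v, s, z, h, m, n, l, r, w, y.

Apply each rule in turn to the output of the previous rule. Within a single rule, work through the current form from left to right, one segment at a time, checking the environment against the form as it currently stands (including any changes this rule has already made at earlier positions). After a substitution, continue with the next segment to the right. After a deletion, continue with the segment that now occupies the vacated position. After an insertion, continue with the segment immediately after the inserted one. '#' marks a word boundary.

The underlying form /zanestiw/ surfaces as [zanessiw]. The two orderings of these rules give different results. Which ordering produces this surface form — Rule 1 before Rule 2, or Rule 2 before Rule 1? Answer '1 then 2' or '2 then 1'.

Order 1 then 2:
  1 t-Assibilation: [zanestiw] → [zanessiw]
  2 Degemination: [zanessiw] → [zanesiw]
  result: [zanesiw]
Order 2 then 1:
  2 Degemination: no change — [zanestiw]
  1 t-Assibilation: [zanestiw] → [zanessiw]
  result: [zanessiw]

2 then 1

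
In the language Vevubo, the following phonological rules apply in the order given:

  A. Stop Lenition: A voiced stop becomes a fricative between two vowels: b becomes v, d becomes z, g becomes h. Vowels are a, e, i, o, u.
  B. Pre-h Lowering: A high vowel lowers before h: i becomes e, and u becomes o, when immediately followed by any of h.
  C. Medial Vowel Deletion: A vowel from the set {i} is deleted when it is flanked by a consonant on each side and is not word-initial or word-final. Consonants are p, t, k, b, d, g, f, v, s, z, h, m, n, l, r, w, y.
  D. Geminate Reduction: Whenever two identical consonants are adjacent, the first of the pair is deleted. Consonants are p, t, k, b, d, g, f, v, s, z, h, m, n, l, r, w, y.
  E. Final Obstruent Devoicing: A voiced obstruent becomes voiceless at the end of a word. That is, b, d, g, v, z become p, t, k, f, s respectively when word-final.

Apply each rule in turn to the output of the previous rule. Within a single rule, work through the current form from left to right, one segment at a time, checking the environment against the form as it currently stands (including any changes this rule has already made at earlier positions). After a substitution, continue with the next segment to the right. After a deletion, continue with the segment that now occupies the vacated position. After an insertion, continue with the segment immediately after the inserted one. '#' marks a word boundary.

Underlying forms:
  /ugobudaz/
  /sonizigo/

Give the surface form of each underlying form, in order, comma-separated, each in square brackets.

[ohovuzas], [sonzeho]

/ugobudaz/:
  A Stop Lenition: [ugobudaz] → [uhovuzaz]
  B Pre-h Lowering: [uhovuzaz] → [ohovuzaz]
  C Medial Vowel Deletion: no change — [ohovuzaz]
  D Geminate Reduction: no change — [ohovuzaz]
  E Final Obstruent Devoicing: [ohovuzaz] → [ohovuzas]
/sonizigo/:
  A Stop Lenition: [sonizigo] → [soniziho]
  B Pre-h Lowering: [soniziho] → [sonizeho]
  C Medial Vowel Deletion: [sonizeho] → [sonzeho]
  D Geminate Reduction: no change — [sonzeho]
  E Final Obstruent Devoicing: no change — [sonzeho]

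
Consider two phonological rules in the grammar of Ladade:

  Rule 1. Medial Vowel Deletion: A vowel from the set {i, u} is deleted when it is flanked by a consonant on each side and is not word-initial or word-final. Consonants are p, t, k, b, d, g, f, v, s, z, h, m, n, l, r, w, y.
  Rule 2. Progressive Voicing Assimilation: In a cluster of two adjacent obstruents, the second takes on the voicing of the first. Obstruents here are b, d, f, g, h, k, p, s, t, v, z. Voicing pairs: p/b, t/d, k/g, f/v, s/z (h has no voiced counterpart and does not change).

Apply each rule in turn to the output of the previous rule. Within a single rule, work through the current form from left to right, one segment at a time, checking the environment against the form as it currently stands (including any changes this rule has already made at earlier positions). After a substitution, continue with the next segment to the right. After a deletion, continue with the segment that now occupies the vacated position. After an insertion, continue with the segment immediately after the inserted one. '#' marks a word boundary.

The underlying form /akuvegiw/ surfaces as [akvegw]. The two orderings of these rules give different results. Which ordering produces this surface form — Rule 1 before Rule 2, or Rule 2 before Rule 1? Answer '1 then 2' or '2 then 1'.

2 then 1

Order 1 then 2:
  1 Medial Vowel Deletion: [akuvegiw] → [akvegw]
  2 Progressive Voicing Assimilation: [akvegw] → [akfegw]
  result: [akfegw]
Order 2 then 1:
  2 Progressive Voicing Assimilation: no change — [akuvegiw]
  1 Medial Vowel Deletion: [akuvegiw] → [akvegw]
  result: [akvegw]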